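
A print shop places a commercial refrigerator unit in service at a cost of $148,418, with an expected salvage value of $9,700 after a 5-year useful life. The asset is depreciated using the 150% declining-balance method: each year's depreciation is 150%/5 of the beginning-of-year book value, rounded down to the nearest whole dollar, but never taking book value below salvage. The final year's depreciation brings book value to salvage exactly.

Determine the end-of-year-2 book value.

$72,726

Depreciable base = $148,418 − $9,700 = $138,718.
Year 1: ⌊$148,418 × 150%/5⌋ = $44,525. Book value $103,893.
Year 2: ⌊$103,893 × 150%/5⌋ = $31,167. Book value $72,726.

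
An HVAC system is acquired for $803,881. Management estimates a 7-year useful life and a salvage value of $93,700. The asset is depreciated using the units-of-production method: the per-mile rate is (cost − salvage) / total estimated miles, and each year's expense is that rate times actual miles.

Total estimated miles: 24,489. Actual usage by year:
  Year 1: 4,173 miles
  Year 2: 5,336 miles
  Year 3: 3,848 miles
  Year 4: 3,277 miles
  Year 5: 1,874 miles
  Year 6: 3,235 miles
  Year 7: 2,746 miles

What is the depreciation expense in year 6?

$93,815

Depreciable base = $803,881 − $93,700 = $710,181.
Rate = $710,181 / 24,489 miles = $29 per mile.
Year 1: 4,173 × $29 = $121,017. Book value $682,864.
Year 2: 5,336 × $29 = $154,744. Book value $528,120.
Year 3: 3,848 × $29 = $111,592. Book value $416,528.
Year 4: 3,277 × $29 = $95,033. Book value $321,495.
Year 5: 1,874 × $29 = $54,346. Book value $267,149.
Year 6: 3,235 × $29 = $93,815. Book value $173,334.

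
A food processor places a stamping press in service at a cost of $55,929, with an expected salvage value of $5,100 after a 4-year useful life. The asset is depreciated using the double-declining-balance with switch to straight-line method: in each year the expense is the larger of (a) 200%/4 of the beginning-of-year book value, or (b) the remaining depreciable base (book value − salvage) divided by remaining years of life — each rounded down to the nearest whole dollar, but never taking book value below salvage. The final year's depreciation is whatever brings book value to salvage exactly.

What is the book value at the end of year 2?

$13,983

Depreciable base = $55,929 − $5,100 = $50,829.
Year 1: DB = ⌊$55,929 × 200%/4⌋ = $27,964; SL = ⌊$50,829/4⌋ = $12,707 → take DB $27,964. Book value $27,965.
Year 2: DB = ⌊$27,965 × 200%/4⌋ = $13,982; SL = ⌊$22,865/3⌋ = $7,621 → take DB $13,982. Book value $13,983.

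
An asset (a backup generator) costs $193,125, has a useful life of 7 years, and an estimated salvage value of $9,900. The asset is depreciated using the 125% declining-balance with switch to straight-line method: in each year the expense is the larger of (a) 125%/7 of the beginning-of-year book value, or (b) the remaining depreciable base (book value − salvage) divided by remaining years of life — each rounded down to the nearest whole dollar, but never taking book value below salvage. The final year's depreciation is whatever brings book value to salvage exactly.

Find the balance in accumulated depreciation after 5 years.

Depreciable base = $193,125 − $9,900 = $183,225.
Year 1: DB = ⌊$193,125 × 125%/7⌋ = $34,486; SL = ⌊$183,225/7⌋ = $26,175 → take DB $34,486. Book value $158,639.
Year 2: DB = ⌊$158,639 × 125%/7⌋ = $28,328; SL = ⌊$148,739/6⌋ = $24,789 → take DB $28,328. Book value $130,311.
Year 3: DB = ⌊$130,311 × 125%/7⌋ = $23,269; SL = ⌊$120,411/5⌋ = $24,082 → take SL $24,082. Book value $106,229.
Year 4: DB = ⌊$106,229 × 125%/7⌋ = $18,969; SL = ⌊$96,329/4⌋ = $24,082 → take SL $24,082. Book value $82,147.
Year 5: DB = ⌊$82,147 × 125%/7⌋ = $14,669; SL = ⌊$72,247/3⌋ = $24,082 → take SL $24,082. Book value $58,065.
Accumulated through year 5 = $193,125 − $58,065 = $135,060.

$135,060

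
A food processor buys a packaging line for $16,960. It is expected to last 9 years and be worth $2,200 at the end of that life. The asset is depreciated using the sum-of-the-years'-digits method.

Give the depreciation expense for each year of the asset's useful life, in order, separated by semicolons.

Depreciable base = $16,960 − $2,200 = $14,760.
Sum of the years' digits = 9+8+7+6+5+4+3+2+1 = 45.
Year 1: $14,760 × 9/45 = $2,952. Book value $14,008.
Year 2: $14,760 × 8/45 = $2,624. Book value $11,384.
Year 3: $14,760 × 7/45 = $2,296. Book value $9,088.
Year 4: $14,760 × 6/45 = $1,968. Book value $7,120.
Year 5: $14,760 × 5/45 = $1,640. Book value $5,480.
Year 6: $14,760 × 4/45 = $1,312. Book value $4,168.
Year 7: $14,760 × 3/45 = $984. Book value $3,184.
Year 8: $14,760 × 2/45 = $656. Book value $2,528.
Year 9: $14,760 × 1/45 = $328. Book value $2,200.

$2,952; $2,624; $2,296; $1,968; $1,640; $1,312; $984; $656; $328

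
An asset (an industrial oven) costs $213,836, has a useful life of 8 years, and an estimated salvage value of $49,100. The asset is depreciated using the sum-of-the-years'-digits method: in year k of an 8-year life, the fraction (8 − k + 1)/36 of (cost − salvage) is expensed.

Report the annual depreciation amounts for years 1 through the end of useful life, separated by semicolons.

Depreciable base = $213,836 − $49,100 = $164,736.
Sum of the years' digits = 8+7+6+5+4+3+2+1 = 36.
Year 1: $164,736 × 8/36 = $36,608. Book value $177,228.
Year 2: $164,736 × 7/36 = $32,032. Book value $145,196.
Year 3: $164,736 × 6/36 = $27,456. Book value $117,740.
Year 4: $164,736 × 5/36 = $22,880. Book value $94,860.
Year 5: $164,736 × 4/36 = $18,304. Book value $76,556.
Year 6: $164,736 × 3/36 = $13,728. Book value $62,828.
Year 7: $164,736 × 2/36 = $9,152. Book value $53,676.
Year 8: $164,736 × 1/36 = $4,576. Book value $49,100.

$36,608; $32,032; $27,456; $22,880; $18,304; $13,728; $9,152; $4,576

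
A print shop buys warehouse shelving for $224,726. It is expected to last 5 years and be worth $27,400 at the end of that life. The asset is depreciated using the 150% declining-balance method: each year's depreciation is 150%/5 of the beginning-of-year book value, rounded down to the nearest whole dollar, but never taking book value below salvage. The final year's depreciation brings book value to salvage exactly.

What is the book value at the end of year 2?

Depreciable base = $224,726 − $27,400 = $197,326.
Year 1: ⌊$224,726 × 150%/5⌋ = $67,417. Book value $157,309.
Year 2: ⌊$157,309 × 150%/5⌋ = $47,192. Book value $110,117.

$110,117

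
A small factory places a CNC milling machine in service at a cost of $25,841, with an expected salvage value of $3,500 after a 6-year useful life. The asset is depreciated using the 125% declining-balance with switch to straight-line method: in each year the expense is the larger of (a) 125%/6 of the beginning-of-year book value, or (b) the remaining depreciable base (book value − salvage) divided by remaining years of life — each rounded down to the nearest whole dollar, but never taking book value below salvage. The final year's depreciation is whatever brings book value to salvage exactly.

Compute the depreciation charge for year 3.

Depreciable base = $25,841 − $3,500 = $22,341.
Year 1: DB = ⌊$25,841 × 125%/6⌋ = $5,383; SL = ⌊$22,341/6⌋ = $3,723 → take DB $5,383. Book value $20,458.
Year 2: DB = ⌊$20,458 × 125%/6⌋ = $4,262; SL = ⌊$16,958/5⌋ = $3,391 → take DB $4,262. Book value $16,196.
Year 3: DB = ⌊$16,196 × 125%/6⌋ = $3,374; SL = ⌊$12,696/4⌋ = $3,174 → take DB $3,374. Book value $12,822.

$3,374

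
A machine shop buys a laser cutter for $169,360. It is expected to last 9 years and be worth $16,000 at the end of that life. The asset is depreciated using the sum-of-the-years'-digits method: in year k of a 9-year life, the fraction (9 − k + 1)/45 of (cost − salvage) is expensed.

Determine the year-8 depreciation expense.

Depreciable base = $169,360 − $16,000 = $153,360.
Sum of the years' digits = 9+8+7+6+5+4+3+2+1 = 45.
Year 1: $153,360 × 9/45 = $30,672. Book value $138,688.
Year 2: $153,360 × 8/45 = $27,264. Book value $111,424.
Year 3: $153,360 × 7/45 = $23,856. Book value $87,568.
Year 4: $153,360 × 6/45 = $20,448. Book value $67,120.
Year 5: $153,360 × 5/45 = $17,040. Book value $50,080.
Year 6: $153,360 × 4/45 = $13,632. Book value $36,448.
Year 7: $153,360 × 3/45 = $10,224. Book value $26,224.
Year 8: $153,360 × 2/45 = $6,816. Book value $19,408.

$6,816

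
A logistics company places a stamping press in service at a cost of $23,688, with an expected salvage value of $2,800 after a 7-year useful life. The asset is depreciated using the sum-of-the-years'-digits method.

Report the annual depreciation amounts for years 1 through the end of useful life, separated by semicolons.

Depreciable base = $23,688 − $2,800 = $20,888.
Sum of the years' digits = 7+6+5+4+3+2+1 = 28.
Year 1: $20,888 × 7/28 = $5,222. Book value $18,466.
Year 2: $20,888 × 6/28 = $4,476. Book value $13,990.
Year 3: $20,888 × 5/28 = $3,730. Book value $10,260.
Year 4: $20,888 × 4/28 = $2,984. Book value $7,276.
Year 5: $20,888 × 3/28 = $2,238. Book value $5,038.
Year 6: $20,888 × 2/28 = $1,492. Book value $3,546.
Year 7: $20,888 × 1/28 = $746. Book value $2,800.

$5,222; $4,476; $3,730; $2,984; $2,238; $1,492; $746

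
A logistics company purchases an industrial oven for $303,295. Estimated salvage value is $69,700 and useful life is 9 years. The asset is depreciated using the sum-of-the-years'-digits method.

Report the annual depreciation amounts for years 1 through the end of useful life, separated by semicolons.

Depreciable base = $303,295 − $69,700 = $233,595.
Sum of the years' digits = 9+8+7+6+5+4+3+2+1 = 45.
Year 1: $233,595 × 9/45 = $46,719. Book value $256,576.
Year 2: $233,595 × 8/45 = $41,528. Book value $215,048.
Year 3: $233,595 × 7/45 = $36,337. Book value $178,711.
Year 4: $233,595 × 6/45 = $31,146. Book value $147,565.
Year 5: $233,595 × 5/45 = $25,955. Book value $121,610.
Year 6: $233,595 × 4/45 = $20,764. Book value $100,846.
Year 7: $233,595 × 3/45 = $15,573. Book value $85,273.
Year 8: $233,595 × 2/45 = $10,382. Book value $74,891.
Year 9: $233,595 × 1/45 = $5,191. Book value $69,700.

$46,719; $41,528; $36,337; $31,146; $25,955; $20,764; $15,573; $10,382; $5,191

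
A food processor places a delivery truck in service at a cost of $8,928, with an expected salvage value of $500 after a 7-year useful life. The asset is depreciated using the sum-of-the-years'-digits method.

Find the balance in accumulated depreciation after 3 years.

$5,418

Depreciable base = $8,928 − $500 = $8,428.
Sum of the years' digits = 7+6+5+4+3+2+1 = 28.
Year 1: $8,428 × 7/28 = $2,107. Book value $6,821.
Year 2: $8,428 × 6/28 = $1,806. Book value $5,015.
Year 3: $8,428 × 5/28 = $1,505. Book value $3,510.
Accumulated through year 3 = $8,928 − $3,510 = $5,418.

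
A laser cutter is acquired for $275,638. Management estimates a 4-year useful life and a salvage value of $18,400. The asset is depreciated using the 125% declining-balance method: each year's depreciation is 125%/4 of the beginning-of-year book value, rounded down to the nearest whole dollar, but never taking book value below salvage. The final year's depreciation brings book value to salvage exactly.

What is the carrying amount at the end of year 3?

Depreciable base = $275,638 − $18,400 = $257,238.
Year 1: ⌊$275,638 × 125%/4⌋ = $86,136. Book value $189,502.
Year 2: ⌊$189,502 × 125%/4⌋ = $59,219. Book value $130,283.
Year 3: ⌊$130,283 × 125%/4⌋ = $40,713. Book value $89,570.

$89,570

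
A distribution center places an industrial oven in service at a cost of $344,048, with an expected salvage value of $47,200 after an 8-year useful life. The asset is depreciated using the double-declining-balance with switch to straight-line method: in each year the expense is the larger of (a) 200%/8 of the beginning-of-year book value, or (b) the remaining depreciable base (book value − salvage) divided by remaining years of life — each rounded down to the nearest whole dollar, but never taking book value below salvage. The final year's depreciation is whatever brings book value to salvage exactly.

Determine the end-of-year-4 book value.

Depreciable base = $344,048 − $47,200 = $296,848.
Year 1: DB = ⌊$344,048 × 200%/8⌋ = $86,012; SL = ⌊$296,848/8⌋ = $37,106 → take DB $86,012. Book value $258,036.
Year 2: DB = ⌊$258,036 × 200%/8⌋ = $64,509; SL = ⌊$210,836/7⌋ = $30,119 → take DB $64,509. Book value $193,527.
Year 3: DB = ⌊$193,527 × 200%/8⌋ = $48,381; SL = ⌊$146,327/6⌋ = $24,387 → take DB $48,381. Book value $145,146.
Year 4: DB = ⌊$145,146 × 200%/8⌋ = $36,286; SL = ⌊$97,946/5⌋ = $19,589 → take DB $36,286. Book value $108,860.

$108,860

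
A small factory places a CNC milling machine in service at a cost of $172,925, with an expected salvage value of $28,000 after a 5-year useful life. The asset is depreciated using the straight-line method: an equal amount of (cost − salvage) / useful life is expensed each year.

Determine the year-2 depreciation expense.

Depreciable base = $172,925 − $28,000 = $144,925.
Annual expense = $144,925 / 5 = $28,985.

$28,985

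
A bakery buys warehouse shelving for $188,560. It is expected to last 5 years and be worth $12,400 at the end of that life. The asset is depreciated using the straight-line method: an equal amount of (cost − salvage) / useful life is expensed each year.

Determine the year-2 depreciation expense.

Depreciable base = $188,560 − $12,400 = $176,160.
Annual expense = $176,160 / 5 = $35,232.

$35,232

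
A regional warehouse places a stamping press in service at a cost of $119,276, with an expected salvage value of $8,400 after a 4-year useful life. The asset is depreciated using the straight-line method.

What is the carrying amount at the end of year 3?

$36,119

Depreciable base = $119,276 − $8,400 = $110,876.
Annual expense = $110,876 / 4 = $27,719.
End of year 1: book value $91,557.
End of year 2: book value $63,838.
End of year 3: book value $36,119.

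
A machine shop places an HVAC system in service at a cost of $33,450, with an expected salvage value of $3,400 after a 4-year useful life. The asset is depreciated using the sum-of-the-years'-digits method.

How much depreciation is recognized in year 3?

$6,010

Depreciable base = $33,450 − $3,400 = $30,050.
Sum of the years' digits = 4+3+2+1 = 10.
Year 1: $30,050 × 4/10 = $12,020. Book value $21,430.
Year 2: $30,050 × 3/10 = $9,015. Book value $12,415.
Year 3: $30,050 × 2/10 = $6,010. Book value $6,405.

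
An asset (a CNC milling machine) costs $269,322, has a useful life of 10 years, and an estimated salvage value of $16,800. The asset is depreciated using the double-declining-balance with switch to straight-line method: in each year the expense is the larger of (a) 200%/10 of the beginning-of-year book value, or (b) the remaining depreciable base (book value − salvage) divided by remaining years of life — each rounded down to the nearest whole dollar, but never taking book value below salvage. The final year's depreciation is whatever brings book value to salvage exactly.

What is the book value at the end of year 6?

Depreciable base = $269,322 − $16,800 = $252,522.
Year 1: DB = ⌊$269,322 × 200%/10⌋ = $53,864; SL = ⌊$252,522/10⌋ = $25,252 → take DB $53,864. Book value $215,458.
Year 2: DB = ⌊$215,458 × 200%/10⌋ = $43,091; SL = ⌊$198,658/9⌋ = $22,073 → take DB $43,091. Book value $172,367.
Year 3: DB = ⌊$172,367 × 200%/10⌋ = $34,473; SL = ⌊$155,567/8⌋ = $19,445 → take DB $34,473. Book value $137,894.
Year 4: DB = ⌊$137,894 × 200%/10⌋ = $27,578; SL = ⌊$121,094/7⌋ = $17,299 → take DB $27,578. Book value $110,316.
Year 5: DB = ⌊$110,316 × 200%/10⌋ = $22,063; SL = ⌊$93,516/6⌋ = $15,586 → take DB $22,063. Book value $88,253.
Year 6: DB = ⌊$88,253 × 200%/10⌋ = $17,650; SL = ⌊$71,453/5⌋ = $14,290 → take DB $17,650. Book value $70,603.

$70,603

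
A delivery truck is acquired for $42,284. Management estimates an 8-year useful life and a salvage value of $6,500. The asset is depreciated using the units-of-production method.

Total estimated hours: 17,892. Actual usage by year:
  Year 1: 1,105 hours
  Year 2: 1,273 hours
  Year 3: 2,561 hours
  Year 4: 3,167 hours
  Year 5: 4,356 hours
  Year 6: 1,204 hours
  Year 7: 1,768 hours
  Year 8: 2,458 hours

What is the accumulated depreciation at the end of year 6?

$27,332

Depreciable base = $42,284 − $6,500 = $35,784.
Rate = $35,784 / 17,892 hours = $2 per hour.
Year 1: 1,105 × $2 = $2,210. Book value $40,074.
Year 2: 1,273 × $2 = $2,546. Book value $37,528.
Year 3: 2,561 × $2 = $5,122. Book value $32,406.
Year 4: 3,167 × $2 = $6,334. Book value $26,072.
Year 5: 4,356 × $2 = $8,712. Book value $17,360.
Year 6: 1,204 × $2 = $2,408. Book value $14,952.
Accumulated through year 6 = $42,284 − $14,952 = $27,332.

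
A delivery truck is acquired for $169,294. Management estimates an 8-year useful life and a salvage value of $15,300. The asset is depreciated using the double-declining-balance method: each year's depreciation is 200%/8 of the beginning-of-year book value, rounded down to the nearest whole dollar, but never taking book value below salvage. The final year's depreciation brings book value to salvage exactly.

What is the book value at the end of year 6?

Depreciable base = $169,294 − $15,300 = $153,994.
Year 1: ⌊$169,294 × 200%/8⌋ = $42,323. Book value $126,971.
Year 2: ⌊$126,971 × 200%/8⌋ = $31,742. Book value $95,229.
Year 3: ⌊$95,229 × 200%/8⌋ = $23,807. Book value $71,422.
Year 4: ⌊$71,422 × 200%/8⌋ = $17,855. Book value $53,567.
Year 5: ⌊$53,567 × 200%/8⌋ = $13,391. Book value $40,176.
Year 6: ⌊$40,176 × 200%/8⌋ = $10,044. Book value $30,132.

$30,132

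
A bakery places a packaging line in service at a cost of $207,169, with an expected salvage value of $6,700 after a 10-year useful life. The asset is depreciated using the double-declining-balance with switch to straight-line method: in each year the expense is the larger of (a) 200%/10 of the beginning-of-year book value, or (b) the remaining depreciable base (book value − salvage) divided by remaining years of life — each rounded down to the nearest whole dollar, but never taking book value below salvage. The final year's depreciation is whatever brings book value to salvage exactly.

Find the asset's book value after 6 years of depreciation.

$54,310

Depreciable base = $207,169 − $6,700 = $200,469.
Year 1: DB = ⌊$207,169 × 200%/10⌋ = $41,433; SL = ⌊$200,469/10⌋ = $20,046 → take DB $41,433. Book value $165,736.
Year 2: DB = ⌊$165,736 × 200%/10⌋ = $33,147; SL = ⌊$159,036/9⌋ = $17,670 → take DB $33,147. Book value $132,589.
Year 3: DB = ⌊$132,589 × 200%/10⌋ = $26,517; SL = ⌊$125,889/8⌋ = $15,736 → take DB $26,517. Book value $106,072.
Year 4: DB = ⌊$106,072 × 200%/10⌋ = $21,214; SL = ⌊$99,372/7⌋ = $14,196 → take DB $21,214. Book value $84,858.
Year 5: DB = ⌊$84,858 × 200%/10⌋ = $16,971; SL = ⌊$78,158/6⌋ = $13,026 → take DB $16,971. Book value $67,887.
Year 6: DB = ⌊$67,887 × 200%/10⌋ = $13,577; SL = ⌊$61,187/5⌋ = $12,237 → take DB $13,577. Book value $54,310.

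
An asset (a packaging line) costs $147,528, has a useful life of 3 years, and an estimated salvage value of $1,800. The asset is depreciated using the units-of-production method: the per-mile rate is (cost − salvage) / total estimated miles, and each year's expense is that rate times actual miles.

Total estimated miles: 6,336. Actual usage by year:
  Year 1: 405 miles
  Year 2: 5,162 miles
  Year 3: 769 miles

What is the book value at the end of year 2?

Depreciable base = $147,528 − $1,800 = $145,728.
Rate = $145,728 / 6,336 miles = $23 per mile.
Year 1: 405 × $23 = $9,315. Book value $138,213.
Year 2: 5,162 × $23 = $118,726. Book value $19,487.

$19,487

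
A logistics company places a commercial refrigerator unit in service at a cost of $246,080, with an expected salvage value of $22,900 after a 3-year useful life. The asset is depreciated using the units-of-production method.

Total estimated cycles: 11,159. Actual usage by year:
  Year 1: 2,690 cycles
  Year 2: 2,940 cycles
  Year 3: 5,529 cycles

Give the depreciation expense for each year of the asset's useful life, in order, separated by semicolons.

$53,800; $58,800; $110,580

Depreciable base = $246,080 − $22,900 = $223,180.
Rate = $223,180 / 11,159 cycles = $20 per cycle.
Year 1: 2,690 × $20 = $53,800. Book value $192,280.
Year 2: 2,940 × $20 = $58,800. Book value $133,480.
Year 3: 5,529 × $20 = $110,580. Book value $22,900.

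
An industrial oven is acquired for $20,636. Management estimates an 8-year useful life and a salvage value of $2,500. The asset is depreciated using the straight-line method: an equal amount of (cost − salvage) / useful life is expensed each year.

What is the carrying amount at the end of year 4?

$11,568

Depreciable base = $20,636 − $2,500 = $18,136.
Annual expense = $18,136 / 8 = $2,267.
End of year 1: book value $18,369.
End of year 2: book value $16,102.
End of year 3: book value $13,835.
End of year 4: book value $11,568.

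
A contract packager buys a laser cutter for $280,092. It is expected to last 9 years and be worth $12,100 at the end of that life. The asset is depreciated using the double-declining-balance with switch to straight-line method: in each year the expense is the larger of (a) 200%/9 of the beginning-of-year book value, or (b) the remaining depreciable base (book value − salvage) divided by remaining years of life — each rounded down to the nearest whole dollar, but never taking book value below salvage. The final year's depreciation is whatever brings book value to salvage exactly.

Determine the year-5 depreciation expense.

$22,778

Depreciable base = $280,092 − $12,100 = $267,992.
Year 1: DB = ⌊$280,092 × 200%/9⌋ = $62,242; SL = ⌊$267,992/9⌋ = $29,776 → take DB $62,242. Book value $217,850.
Year 2: DB = ⌊$217,850 × 200%/9⌋ = $48,411; SL = ⌊$205,750/8⌋ = $25,718 → take DB $48,411. Book value $169,439.
Year 3: DB = ⌊$169,439 × 200%/9⌋ = $37,653; SL = ⌊$157,339/7⌋ = $22,477 → take DB $37,653. Book value $131,786.
Year 4: DB = ⌊$131,786 × 200%/9⌋ = $29,285; SL = ⌊$119,686/6⌋ = $19,947 → take DB $29,285. Book value $102,501.
Year 5: DB = ⌊$102,501 × 200%/9⌋ = $22,778; SL = ⌊$90,401/5⌋ = $18,080 → take DB $22,778. Book value $79,723.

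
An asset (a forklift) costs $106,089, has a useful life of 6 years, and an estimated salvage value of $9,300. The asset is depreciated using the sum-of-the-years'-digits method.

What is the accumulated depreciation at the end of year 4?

$82,962

Depreciable base = $106,089 − $9,300 = $96,789.
Sum of the years' digits = 6+5+4+3+2+1 = 21.
Year 1: $96,789 × 6/21 = $27,654. Book value $78,435.
Year 2: $96,789 × 5/21 = $23,045. Book value $55,390.
Year 3: $96,789 × 4/21 = $18,436. Book value $36,954.
Year 4: $96,789 × 3/21 = $13,827. Book value $23,127.
Accumulated through year 4 = $106,089 − $23,127 = $82,962.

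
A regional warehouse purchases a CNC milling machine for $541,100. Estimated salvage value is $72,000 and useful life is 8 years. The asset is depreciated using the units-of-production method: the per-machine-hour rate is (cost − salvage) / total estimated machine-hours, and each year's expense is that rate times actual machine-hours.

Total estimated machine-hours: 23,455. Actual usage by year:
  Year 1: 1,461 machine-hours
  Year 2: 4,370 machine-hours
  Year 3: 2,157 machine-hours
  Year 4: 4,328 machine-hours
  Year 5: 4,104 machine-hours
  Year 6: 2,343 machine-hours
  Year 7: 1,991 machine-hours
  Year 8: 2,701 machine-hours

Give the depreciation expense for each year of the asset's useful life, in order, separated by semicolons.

$29,220; $87,400; $43,140; $86,560; $82,080; $46,860; $39,820; $54,020

Depreciable base = $541,100 − $72,000 = $469,100.
Rate = $469,100 / 23,455 machine-hours = $20 per machine-hour.
Year 1: 1,461 × $20 = $29,220. Book value $511,880.
Year 2: 4,370 × $20 = $87,400. Book value $424,480.
Year 3: 2,157 × $20 = $43,140. Book value $381,340.
Year 4: 4,328 × $20 = $86,560. Book value $294,780.
Year 5: 4,104 × $20 = $82,080. Book value $212,700.
Year 6: 2,343 × $20 = $46,860. Book value $165,840.
Year 7: 1,991 × $20 = $39,820. Book value $126,020.
Year 8: 2,701 × $20 = $54,020. Book value $72,000.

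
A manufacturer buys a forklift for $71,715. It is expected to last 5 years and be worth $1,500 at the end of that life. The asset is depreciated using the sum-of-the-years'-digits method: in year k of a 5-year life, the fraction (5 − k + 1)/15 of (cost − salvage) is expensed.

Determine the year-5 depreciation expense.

$4,681

Depreciable base = $71,715 − $1,500 = $70,215.
Sum of the years' digits = 5+4+3+2+1 = 15.
Year 1: $70,215 × 5/15 = $23,405. Book value $48,310.
Year 2: $70,215 × 4/15 = $18,724. Book value $29,586.
Year 3: $70,215 × 3/15 = $14,043. Book value $15,543.
Year 4: $70,215 × 2/15 = $9,362. Book value $6,181.
Year 5: $70,215 × 1/15 = $4,681. Book value $1,500.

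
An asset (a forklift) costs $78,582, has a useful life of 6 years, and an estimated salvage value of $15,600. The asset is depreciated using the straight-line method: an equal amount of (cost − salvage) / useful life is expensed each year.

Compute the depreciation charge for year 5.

Depreciable base = $78,582 − $15,600 = $62,982.
Annual expense = $62,982 / 6 = $10,497.

$10,497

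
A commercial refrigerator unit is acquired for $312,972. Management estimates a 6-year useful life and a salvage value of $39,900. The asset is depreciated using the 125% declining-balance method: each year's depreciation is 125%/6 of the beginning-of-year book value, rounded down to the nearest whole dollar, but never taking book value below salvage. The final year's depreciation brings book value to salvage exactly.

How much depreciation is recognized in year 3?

$40,865

Depreciable base = $312,972 − $39,900 = $273,072.
Year 1: ⌊$312,972 × 125%/6⌋ = $65,202. Book value $247,770.
Year 2: ⌊$247,770 × 125%/6⌋ = $51,618. Book value $196,152.
Year 3: ⌊$196,152 × 125%/6⌋ = $40,865. Book value $155,287.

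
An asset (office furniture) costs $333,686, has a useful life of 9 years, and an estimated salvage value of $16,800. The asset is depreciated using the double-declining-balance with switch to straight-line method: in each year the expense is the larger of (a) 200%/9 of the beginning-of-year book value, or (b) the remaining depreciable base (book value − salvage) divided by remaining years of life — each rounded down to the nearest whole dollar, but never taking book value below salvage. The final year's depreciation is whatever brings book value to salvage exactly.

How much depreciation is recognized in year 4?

Depreciable base = $333,686 − $16,800 = $316,886.
Year 1: DB = ⌊$333,686 × 200%/9⌋ = $74,152; SL = ⌊$316,886/9⌋ = $35,209 → take DB $74,152. Book value $259,534.
Year 2: DB = ⌊$259,534 × 200%/9⌋ = $57,674; SL = ⌊$242,734/8⌋ = $30,341 → take DB $57,674. Book value $201,860.
Year 3: DB = ⌊$201,860 × 200%/9⌋ = $44,857; SL = ⌊$185,060/7⌋ = $26,437 → take DB $44,857. Book value $157,003.
Year 4: DB = ⌊$157,003 × 200%/9⌋ = $34,889; SL = ⌊$140,203/6⌋ = $23,367 → take DB $34,889. Book value $122,114.

$34,889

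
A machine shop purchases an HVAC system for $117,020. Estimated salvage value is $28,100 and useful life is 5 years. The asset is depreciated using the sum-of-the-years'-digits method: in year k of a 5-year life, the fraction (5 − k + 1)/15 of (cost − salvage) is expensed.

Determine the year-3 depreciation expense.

$17,784

Depreciable base = $117,020 − $28,100 = $88,920.
Sum of the years' digits = 5+4+3+2+1 = 15.
Year 1: $88,920 × 5/15 = $29,640. Book value $87,380.
Year 2: $88,920 × 4/15 = $23,712. Book value $63,668.
Year 3: $88,920 × 3/15 = $17,784. Book value $45,884.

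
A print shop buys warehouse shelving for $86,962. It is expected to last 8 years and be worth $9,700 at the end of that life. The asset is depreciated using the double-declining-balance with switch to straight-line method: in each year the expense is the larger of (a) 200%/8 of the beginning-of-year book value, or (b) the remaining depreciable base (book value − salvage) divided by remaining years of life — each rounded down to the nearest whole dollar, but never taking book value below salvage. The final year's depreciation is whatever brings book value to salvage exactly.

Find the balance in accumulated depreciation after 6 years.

$71,484

Depreciable base = $86,962 − $9,700 = $77,262.
Year 1: DB = ⌊$86,962 × 200%/8⌋ = $21,740; SL = ⌊$77,262/8⌋ = $9,657 → take DB $21,740. Book value $65,222.
Year 2: DB = ⌊$65,222 × 200%/8⌋ = $16,305; SL = ⌊$55,522/7⌋ = $7,931 → take DB $16,305. Book value $48,917.
Year 3: DB = ⌊$48,917 × 200%/8⌋ = $12,229; SL = ⌊$39,217/6⌋ = $6,536 → take DB $12,229. Book value $36,688.
Year 4: DB = ⌊$36,688 × 200%/8⌋ = $9,172; SL = ⌊$26,988/5⌋ = $5,397 → take DB $9,172. Book value $27,516.
Year 5: DB = ⌊$27,516 × 200%/8⌋ = $6,879; SL = ⌊$17,816/4⌋ = $4,454 → take DB $6,879. Book value $20,637.
Year 6: DB = ⌊$20,637 × 200%/8⌋ = $5,159; SL = ⌊$10,937/3⌋ = $3,645 → take DB $5,159. Book value $15,478.
Accumulated through year 6 = $86,962 − $15,478 = $71,484.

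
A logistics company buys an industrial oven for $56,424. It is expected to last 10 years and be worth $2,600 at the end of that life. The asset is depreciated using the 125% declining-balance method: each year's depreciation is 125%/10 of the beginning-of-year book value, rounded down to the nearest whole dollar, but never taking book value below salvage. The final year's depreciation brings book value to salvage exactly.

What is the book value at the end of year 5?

$28,941

Depreciable base = $56,424 − $2,600 = $53,824.
Year 1: ⌊$56,424 × 125%/10⌋ = $7,053. Book value $49,371.
Year 2: ⌊$49,371 × 125%/10⌋ = $6,171. Book value $43,200.
Year 3: ⌊$43,200 × 125%/10⌋ = $5,400. Book value $37,800.
Year 4: ⌊$37,800 × 125%/10⌋ = $4,725. Book value $33,075.
Year 5: ⌊$33,075 × 125%/10⌋ = $4,134. Book value $28,941.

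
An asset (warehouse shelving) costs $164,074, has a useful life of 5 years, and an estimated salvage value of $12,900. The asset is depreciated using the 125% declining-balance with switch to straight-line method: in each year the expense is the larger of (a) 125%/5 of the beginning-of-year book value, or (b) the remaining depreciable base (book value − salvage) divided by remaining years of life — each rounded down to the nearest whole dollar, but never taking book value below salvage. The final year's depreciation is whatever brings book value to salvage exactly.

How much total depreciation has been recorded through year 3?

$98,246

Depreciable base = $164,074 − $12,900 = $151,174.
Year 1: DB = ⌊$164,074 × 125%/5⌋ = $41,018; SL = ⌊$151,174/5⌋ = $30,234 → take DB $41,018. Book value $123,056.
Year 2: DB = ⌊$123,056 × 125%/5⌋ = $30,764; SL = ⌊$110,156/4⌋ = $27,539 → take DB $30,764. Book value $92,292.
Year 3: DB = ⌊$92,292 × 125%/5⌋ = $23,073; SL = ⌊$79,392/3⌋ = $26,464 → take SL $26,464. Book value $65,828.
Accumulated through year 3 = $164,074 − $65,828 = $98,246.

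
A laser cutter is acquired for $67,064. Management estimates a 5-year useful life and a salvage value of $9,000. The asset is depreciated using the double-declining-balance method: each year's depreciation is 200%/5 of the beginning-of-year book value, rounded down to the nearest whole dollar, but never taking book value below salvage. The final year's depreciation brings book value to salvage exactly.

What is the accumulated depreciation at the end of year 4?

Depreciable base = $67,064 − $9,000 = $58,064.
Year 1: ⌊$67,064 × 200%/5⌋ = $26,825. Book value $40,239.
Year 2: ⌊$40,239 × 200%/5⌋ = $16,095. Book value $24,144.
Year 3: ⌊$24,144 × 200%/5⌋ = $9,657. Book value $14,487.
Year 4: ⌊$14,487 × 200%/5⌋ = $5,794, capped at $5,487. Book value $9,000.
Accumulated through year 4 = $67,064 − $9,000 = $58,064.

$58,064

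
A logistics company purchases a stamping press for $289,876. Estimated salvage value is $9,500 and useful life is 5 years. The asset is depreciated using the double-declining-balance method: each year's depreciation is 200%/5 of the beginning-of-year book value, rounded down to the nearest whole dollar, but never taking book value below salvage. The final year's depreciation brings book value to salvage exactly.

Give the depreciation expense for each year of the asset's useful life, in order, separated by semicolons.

$115,950; $69,570; $41,742; $25,045; $28,069

Depreciable base = $289,876 − $9,500 = $280,376.
Year 1: ⌊$289,876 × 200%/5⌋ = $115,950. Book value $173,926.
Year 2: ⌊$173,926 × 200%/5⌋ = $69,570. Book value $104,356.
Year 3: ⌊$104,356 × 200%/5⌋ = $41,742. Book value $62,614.
Year 4: ⌊$62,614 × 200%/5⌋ = $25,045. Book value $37,569.
Year 5 (final): $37,569 − $9,500 = $28,069. Book value $9,500.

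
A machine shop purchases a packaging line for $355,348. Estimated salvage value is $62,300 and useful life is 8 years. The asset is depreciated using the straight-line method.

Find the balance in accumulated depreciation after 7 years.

Depreciable base = $355,348 − $62,300 = $293,048.
Annual expense = $293,048 / 8 = $36,631.
End of year 1: book value $318,717.
End of year 2: book value $282,086.
End of year 3: book value $245,455.
End of year 4: book value $208,824.
End of year 5: book value $172,193.
End of year 6: book value $135,562.
End of year 7: book value $98,931.
Accumulated through year 7 = $355,348 − $98,931 = $256,417.

$256,417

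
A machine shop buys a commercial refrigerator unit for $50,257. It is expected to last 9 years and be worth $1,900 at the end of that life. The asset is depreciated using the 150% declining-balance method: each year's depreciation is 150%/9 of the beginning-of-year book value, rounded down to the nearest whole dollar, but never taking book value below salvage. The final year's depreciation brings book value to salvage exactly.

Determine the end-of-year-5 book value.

$20,199

Depreciable base = $50,257 − $1,900 = $48,357.
Year 1: ⌊$50,257 × 150%/9⌋ = $8,376. Book value $41,881.
Year 2: ⌊$41,881 × 150%/9⌋ = $6,980. Book value $34,901.
Year 3: ⌊$34,901 × 150%/9⌋ = $5,816. Book value $29,085.
Year 4: ⌊$29,085 × 150%/9⌋ = $4,847. Book value $24,238.
Year 5: ⌊$24,238 × 150%/9⌋ = $4,039. Book value $20,199.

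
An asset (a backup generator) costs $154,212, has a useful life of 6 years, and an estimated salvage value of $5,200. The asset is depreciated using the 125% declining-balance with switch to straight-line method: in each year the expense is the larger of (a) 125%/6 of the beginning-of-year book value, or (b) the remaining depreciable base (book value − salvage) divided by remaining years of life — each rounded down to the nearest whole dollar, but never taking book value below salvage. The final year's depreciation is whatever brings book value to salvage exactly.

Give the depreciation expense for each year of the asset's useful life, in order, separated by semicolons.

Depreciable base = $154,212 − $5,200 = $149,012.
Year 1: DB = ⌊$154,212 × 125%/6⌋ = $32,127; SL = ⌊$149,012/6⌋ = $24,835 → take DB $32,127. Book value $122,085.
Year 2: DB = ⌊$122,085 × 125%/6⌋ = $25,434; SL = ⌊$116,885/5⌋ = $23,377 → take DB $25,434. Book value $96,651.
Year 3: DB = ⌊$96,651 × 125%/6⌋ = $20,135; SL = ⌊$91,451/4⌋ = $22,862 → take SL $22,862. Book value $73,789.
Year 4: DB = ⌊$73,789 × 125%/6⌋ = $15,372; SL = ⌊$68,589/3⌋ = $22,863 → take SL $22,863. Book value $50,926.
Year 5: DB = ⌊$50,926 × 125%/6⌋ = $10,609; SL = ⌊$45,726/2⌋ = $22,863 → take SL $22,863. Book value $28,063.
Year 6 (final): $28,063 − $5,200 = $22,863. Book value $5,200.

$32,127; $25,434; $22,862; $22,863; $22,863; $22,863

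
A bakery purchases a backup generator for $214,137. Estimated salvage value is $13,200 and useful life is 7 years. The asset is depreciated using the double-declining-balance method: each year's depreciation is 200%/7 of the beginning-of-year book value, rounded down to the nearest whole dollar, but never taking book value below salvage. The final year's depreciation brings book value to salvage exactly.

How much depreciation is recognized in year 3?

$31,215

Depreciable base = $214,137 − $13,200 = $200,937.
Year 1: ⌊$214,137 × 200%/7⌋ = $61,182. Book value $152,955.
Year 2: ⌊$152,955 × 200%/7⌋ = $43,701. Book value $109,254.
Year 3: ⌊$109,254 × 200%/7⌋ = $31,215. Book value $78,039.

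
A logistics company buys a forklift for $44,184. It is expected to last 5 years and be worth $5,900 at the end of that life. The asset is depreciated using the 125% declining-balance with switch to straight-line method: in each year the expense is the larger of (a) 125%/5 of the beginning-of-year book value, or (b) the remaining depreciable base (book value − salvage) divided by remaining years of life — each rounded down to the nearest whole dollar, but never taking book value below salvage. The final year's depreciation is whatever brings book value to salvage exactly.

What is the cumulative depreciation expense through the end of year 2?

$19,330

Depreciable base = $44,184 − $5,900 = $38,284.
Year 1: DB = ⌊$44,184 × 125%/5⌋ = $11,046; SL = ⌊$38,284/5⌋ = $7,656 → take DB $11,046. Book value $33,138.
Year 2: DB = ⌊$33,138 × 125%/5⌋ = $8,284; SL = ⌊$27,238/4⌋ = $6,809 → take DB $8,284. Book value $24,854.
Accumulated through year 2 = $44,184 − $24,854 = $19,330.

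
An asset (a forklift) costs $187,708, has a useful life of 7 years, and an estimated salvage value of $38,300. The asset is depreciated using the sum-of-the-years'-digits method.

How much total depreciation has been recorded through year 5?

$133,400

Depreciable base = $187,708 − $38,300 = $149,408.
Sum of the years' digits = 7+6+5+4+3+2+1 = 28.
Year 1: $149,408 × 7/28 = $37,352. Book value $150,356.
Year 2: $149,408 × 6/28 = $32,016. Book value $118,340.
Year 3: $149,408 × 5/28 = $26,680. Book value $91,660.
Year 4: $149,408 × 4/28 = $21,344. Book value $70,316.
Year 5: $149,408 × 3/28 = $16,008. Book value $54,308.
Accumulated through year 5 = $187,708 − $54,308 = $133,400.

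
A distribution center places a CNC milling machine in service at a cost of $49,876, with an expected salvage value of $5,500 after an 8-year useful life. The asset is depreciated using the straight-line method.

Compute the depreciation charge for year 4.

$5,547

Depreciable base = $49,876 − $5,500 = $44,376.
Annual expense = $44,376 / 8 = $5,547.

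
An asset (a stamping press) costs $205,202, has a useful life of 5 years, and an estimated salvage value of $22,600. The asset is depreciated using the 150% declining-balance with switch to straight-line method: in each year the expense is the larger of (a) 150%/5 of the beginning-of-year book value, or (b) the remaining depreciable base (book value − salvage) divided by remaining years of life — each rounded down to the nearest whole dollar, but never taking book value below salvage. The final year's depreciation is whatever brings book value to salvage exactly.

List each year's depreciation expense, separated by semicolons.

Depreciable base = $205,202 − $22,600 = $182,602.
Year 1: DB = ⌊$205,202 × 150%/5⌋ = $61,560; SL = ⌊$182,602/5⌋ = $36,520 → take DB $61,560. Book value $143,642.
Year 2: DB = ⌊$143,642 × 150%/5⌋ = $43,092; SL = ⌊$121,042/4⌋ = $30,260 → take DB $43,092. Book value $100,550.
Year 3: DB = ⌊$100,550 × 150%/5⌋ = $30,165; SL = ⌊$77,950/3⌋ = $25,983 → take DB $30,165. Book value $70,385.
Year 4: DB = ⌊$70,385 × 150%/5⌋ = $21,115; SL = ⌊$47,785/2⌋ = $23,892 → take SL $23,892. Book value $46,493.
Year 5 (final): $46,493 − $22,600 = $23,893. Book value $22,600.

$61,560; $43,092; $30,165; $23,892; $23,893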